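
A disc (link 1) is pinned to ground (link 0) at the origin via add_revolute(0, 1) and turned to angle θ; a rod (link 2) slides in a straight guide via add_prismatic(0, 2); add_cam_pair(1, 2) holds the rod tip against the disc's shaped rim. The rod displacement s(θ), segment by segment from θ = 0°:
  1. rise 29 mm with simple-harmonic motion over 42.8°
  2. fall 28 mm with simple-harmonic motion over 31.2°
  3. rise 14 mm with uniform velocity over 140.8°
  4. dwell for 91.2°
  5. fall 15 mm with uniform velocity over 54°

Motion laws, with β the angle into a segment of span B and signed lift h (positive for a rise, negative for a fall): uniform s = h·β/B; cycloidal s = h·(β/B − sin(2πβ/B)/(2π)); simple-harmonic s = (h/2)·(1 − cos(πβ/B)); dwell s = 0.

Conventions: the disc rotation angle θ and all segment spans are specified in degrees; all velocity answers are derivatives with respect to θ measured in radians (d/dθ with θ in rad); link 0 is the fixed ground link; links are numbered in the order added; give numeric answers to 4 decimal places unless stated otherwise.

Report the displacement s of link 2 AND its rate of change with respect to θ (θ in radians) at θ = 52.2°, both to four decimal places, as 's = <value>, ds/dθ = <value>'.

segment 1 (0° to 42.8°, simple-harmonic, h = 29) is passed completely: s = 0.0000 + (29) = 29.0000
θ = 52.2° falls in segment 2 (42.8° to 74°, simple-harmonic, h = -28): β = 52.2 − 42.8 = 9.4°, B = 31.2°; Δs = -28/2·(1 − cos(π·0.3013)) = -5.8167; s = 29.0000 − 5.8167 = 23.1833
velocity in seg [42.8°–74°] (simple-harmonic), θ in radians: β = 9.4° = 0.1641 rad, B = 31.2° = 0.5445 rad; ds/dθ = (πh/(2B)) sin(πβ/B) = (π·(-28)/(2·0.5445)) sin(π·0.3013) = -65.534364 mm/rad

s = 23.1833, ds/dθ = -65.5344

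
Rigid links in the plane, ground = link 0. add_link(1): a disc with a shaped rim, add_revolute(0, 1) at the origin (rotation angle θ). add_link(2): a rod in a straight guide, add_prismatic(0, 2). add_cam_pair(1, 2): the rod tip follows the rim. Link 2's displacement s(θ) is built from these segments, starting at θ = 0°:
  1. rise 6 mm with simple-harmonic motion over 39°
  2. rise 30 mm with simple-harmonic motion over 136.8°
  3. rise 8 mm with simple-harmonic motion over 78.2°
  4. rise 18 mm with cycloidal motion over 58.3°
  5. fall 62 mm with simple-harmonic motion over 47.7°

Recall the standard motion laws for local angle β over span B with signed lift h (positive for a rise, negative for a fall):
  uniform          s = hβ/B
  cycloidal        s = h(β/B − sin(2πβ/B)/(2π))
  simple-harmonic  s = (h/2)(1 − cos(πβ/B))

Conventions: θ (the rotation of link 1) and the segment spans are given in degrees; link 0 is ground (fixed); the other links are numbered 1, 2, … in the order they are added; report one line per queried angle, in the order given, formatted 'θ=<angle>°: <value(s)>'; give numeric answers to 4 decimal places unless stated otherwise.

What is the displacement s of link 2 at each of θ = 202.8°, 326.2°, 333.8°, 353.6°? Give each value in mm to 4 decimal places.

segment 1 (0° to 39°, simple-harmonic, h = 6) is passed completely: s = 0.0000 + (6) = 6.0000
segment 2 (39° to 175.8°, simple-harmonic, h = 30) is passed completely: s = 6.0000 + (30) = 36.0000
θ = 202.8° falls in segment 3 (175.8° to 254°, simple-harmonic, h = 8): β = 202.8 − 175.8 = 27°, B = 78.2°; Δs = 8/2·(1 − cos(π·0.3453)) = 2.1313; s = 36.0000 + 2.1313 = 38.1313
segment 3 (175.8° to 254°, simple-harmonic, h = 8) is passed completely: s = 36.0000 + (8) = 44.0000
segment 4 (254° to 312.3°, cycloidal, h = 18) is passed completely: s = 44.0000 + (18) = 62.0000
θ = 326.2° falls in segment 5 (312.3° to 360°, simple-harmonic, h = -62): β = 326.2 − 312.3 = 13.9°, B = 47.7°; Δs = -62/2·(1 − cos(π·0.2914)) = -12.1082; s = 62.0000 − 12.1082 = 49.8918
θ = 333.8° falls in segment 5 (312.3° to 360°, simple-harmonic, h = -62): β = 333.8 − 312.3 = 21.5°, B = 47.7°; Δs = -62/2·(1 − cos(π·0.4507)) = -26.2211; s = 62.0000 − 26.2211 = 35.7789
θ = 353.6° falls in segment 5 (312.3° to 360°, simple-harmonic, h = -62): β = 353.6 − 312.3 = 41.3°, B = 47.7°; Δs = -62/2·(1 − cos(π·0.8658)) = -59.2866; s = 62.0000 − 59.2866 = 2.7134

θ=202.8°: 38.1313
θ=326.2°: 49.8918
θ=333.8°: 35.7789
θ=353.6°: 2.7134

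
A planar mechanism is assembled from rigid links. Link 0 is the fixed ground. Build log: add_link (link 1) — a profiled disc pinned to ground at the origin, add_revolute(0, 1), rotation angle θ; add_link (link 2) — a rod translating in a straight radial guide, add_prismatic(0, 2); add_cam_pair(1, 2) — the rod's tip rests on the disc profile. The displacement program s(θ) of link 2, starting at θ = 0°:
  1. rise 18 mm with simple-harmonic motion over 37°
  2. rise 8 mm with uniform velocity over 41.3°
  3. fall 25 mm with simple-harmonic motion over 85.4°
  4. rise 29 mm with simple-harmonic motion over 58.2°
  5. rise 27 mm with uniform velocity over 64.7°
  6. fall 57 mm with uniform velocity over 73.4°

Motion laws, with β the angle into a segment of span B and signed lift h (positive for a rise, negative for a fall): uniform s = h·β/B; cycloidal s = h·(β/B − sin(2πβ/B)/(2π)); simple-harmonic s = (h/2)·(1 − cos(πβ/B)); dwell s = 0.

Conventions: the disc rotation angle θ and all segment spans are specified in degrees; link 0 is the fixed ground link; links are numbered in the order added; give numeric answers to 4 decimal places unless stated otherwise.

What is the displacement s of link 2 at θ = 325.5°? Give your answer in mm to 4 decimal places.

seg 1 [0°–37°] simple-harmonic, h=18: full span → s += 18 → s = 18.0000
seg 2 [37°–78.3°] uniform, h=8: full span → s += 8 → s = 26.0000
seg 3 [78.3°–163.7°] simple-harmonic, h=-25: full span → s += -25 → s = 1.0000
seg 4 [163.7°–221.9°] simple-harmonic, h=29: full span → s += 29 → s = 30.0000
seg 5 [221.9°–286.6°] uniform, h=27: full span → s += 27 → s = 57.0000
seg 6 [286.6°–360°] uniform, h=-57: θ=325.5° here. β=38.9, B=73.4. -57·38.9/73.4 = -30.2084 → s = 26.7916

26.7916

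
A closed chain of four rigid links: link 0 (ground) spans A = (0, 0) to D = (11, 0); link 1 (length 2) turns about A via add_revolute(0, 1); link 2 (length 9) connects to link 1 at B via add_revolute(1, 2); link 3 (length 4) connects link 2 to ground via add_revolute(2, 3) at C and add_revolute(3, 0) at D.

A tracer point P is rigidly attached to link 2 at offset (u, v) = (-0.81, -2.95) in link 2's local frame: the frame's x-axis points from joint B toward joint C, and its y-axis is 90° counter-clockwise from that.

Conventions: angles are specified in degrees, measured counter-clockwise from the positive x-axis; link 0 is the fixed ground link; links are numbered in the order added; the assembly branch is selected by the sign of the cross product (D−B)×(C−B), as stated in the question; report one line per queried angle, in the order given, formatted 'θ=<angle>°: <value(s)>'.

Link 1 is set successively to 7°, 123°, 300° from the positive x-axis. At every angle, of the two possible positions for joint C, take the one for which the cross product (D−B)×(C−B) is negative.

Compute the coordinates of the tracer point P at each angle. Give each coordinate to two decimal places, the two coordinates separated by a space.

A=(0,0), D=(11.00,0)
θ=7°: B = A + 2.00·(cos7°, sin7°) = (1.9851, 0.2437)
θ=7°: |BD| = 9.0182
θ=7°: circle(B,9.00) ∩ circle(D,4.00): a=8.1129, h=3.8962
θ=7°:   candidates: C₊=(10.2004,3.9193) cross=35.137; C₋=(9.9897,-3.8703) cross=-35.137
θ=7°:   branch - wants cross < 0 → take C=(9.9897,-3.8703) (cross=-35.137)
θ=7°: ex = (C−B)/|BC| = (0.8894,-0.4571); ey = (0.4571,0.8894)
θ=7°: P = B + -0.81·ex + -2.95·ey = (-0.0838,-2.0097)
θ=123°: B = A + 2.00·(cos123°, sin123°) = (-1.0893, 1.6773)
θ=123°: |BD| = 12.2051
θ=123°: circle(B,9.00) ∩ circle(D,4.00): a=8.7654, h=2.0417
θ=123°:   candidates: C₊=(7.8735,2.4950) cross=24.919; C₋=(7.3123,-1.5496) cross=-24.919
θ=123°:   branch - wants cross < 0 → take C=(7.3123,-1.5496) (cross=-24.919)
θ=123°: ex = (C−B)/|BC| = (0.9335,-0.3585); ey = (0.3585,0.9335)
θ=123°: P = B + -0.81·ex + -2.95·ey = (-2.9031,-0.7861)
θ=300°: B = A + 2.00·(cos300°, sin300°) = (1.0000, -1.7321)
θ=300°: |BD| = 10.1489
θ=300°: circle(B,9.00) ∩ circle(D,4.00): a=8.2768, h=3.5348
θ=300°:   candidates: C₊=(8.5521,3.1635) cross=35.875; C₋=(9.7586,-3.8025) cross=-35.875
θ=300°:   branch - wants cross < 0 → take C=(9.7586,-3.8025) (cross=-35.875)
θ=300°: ex = (C−B)/|BC| = (0.9732,-0.2300); ey = (0.2300,0.9732)
θ=300°: P = B + -0.81·ex + -2.95·ey = (-0.4669,-4.4166)

θ=7°: -0.08 -2.01
θ=123°: -2.90 -0.79
θ=300°: -0.47 -4.42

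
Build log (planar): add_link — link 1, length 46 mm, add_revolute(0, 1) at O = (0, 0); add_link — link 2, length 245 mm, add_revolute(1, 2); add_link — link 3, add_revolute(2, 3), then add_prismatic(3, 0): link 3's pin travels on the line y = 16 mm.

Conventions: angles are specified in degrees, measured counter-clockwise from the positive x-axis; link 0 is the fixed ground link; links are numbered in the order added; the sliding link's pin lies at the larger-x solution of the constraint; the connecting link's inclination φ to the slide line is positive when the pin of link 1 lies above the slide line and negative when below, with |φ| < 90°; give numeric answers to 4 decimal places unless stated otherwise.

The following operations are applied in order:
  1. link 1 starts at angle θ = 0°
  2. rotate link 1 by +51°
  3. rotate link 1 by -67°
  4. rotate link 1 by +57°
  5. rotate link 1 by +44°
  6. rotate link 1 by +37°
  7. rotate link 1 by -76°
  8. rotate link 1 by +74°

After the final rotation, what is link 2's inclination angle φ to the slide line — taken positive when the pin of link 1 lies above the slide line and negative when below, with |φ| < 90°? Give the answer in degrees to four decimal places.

geometry: r = 46 mm, L = 245 mm, e = 16 mm; θ starts at 0°
rotate link 1 by +51°: θ ← 0° +51° = 51°
rotate link 1 by -67°: θ ← 51° -67° = -16°
rotate link 1 by +57°: θ ← -16° +57° = 41°
rotate link 1 by +44°: θ ← 41° +44° = 85°
rotate link 1 by +37°: θ ← 85° +37° = 122°
rotate link 1 by -76°: θ ← 122° -76° = 46°
rotate link 1 by +74°: θ ← 46° +74° = 120°
h = r sin θ − e = 39.837169 − 16 = 23.837169
sin φ = h / L = 23.837169 / 245 = 0.09729457
φ = arcsin(0.09729457) = 5.583401°

5.5834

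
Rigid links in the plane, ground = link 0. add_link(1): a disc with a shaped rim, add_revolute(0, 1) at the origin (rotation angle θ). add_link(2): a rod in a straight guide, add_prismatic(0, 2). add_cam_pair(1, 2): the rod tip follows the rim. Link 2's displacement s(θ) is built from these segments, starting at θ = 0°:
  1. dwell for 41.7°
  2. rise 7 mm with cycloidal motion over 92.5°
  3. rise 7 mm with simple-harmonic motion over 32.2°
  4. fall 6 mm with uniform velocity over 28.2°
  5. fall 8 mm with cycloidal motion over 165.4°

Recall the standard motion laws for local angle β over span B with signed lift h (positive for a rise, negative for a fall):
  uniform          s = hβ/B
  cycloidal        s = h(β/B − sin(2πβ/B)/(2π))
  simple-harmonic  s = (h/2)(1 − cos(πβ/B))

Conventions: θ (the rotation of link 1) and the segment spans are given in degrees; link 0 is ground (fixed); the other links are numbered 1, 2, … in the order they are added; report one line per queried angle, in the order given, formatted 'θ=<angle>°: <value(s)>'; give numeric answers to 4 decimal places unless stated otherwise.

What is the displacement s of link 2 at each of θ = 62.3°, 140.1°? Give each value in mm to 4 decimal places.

segment 1 (0° to 41.7°, dwell): s unchanged at 0.0000
θ = 62.3° falls in segment 2 (41.7° to 134.2°, cycloidal, h = 7): β = 62.3 − 41.7 = 20.6°, B = 92.5°; Δs = 7·(0.2227 − sin(2π·0.2227)/(2π)) = 0.4612; s = 0.0000 + 0.4612 = 0.4612
segment 2 (41.7° to 134.2°, cycloidal, h = 7) is passed completely: s = 0.0000 + (7) = 7.0000
θ = 140.1° falls in segment 3 (134.2° to 166.4°, simple-harmonic, h = 7): β = 140.1 − 134.2 = 5.9°, B = 32.2°; Δs = 7/2·(1 − cos(π·0.1832)) = 0.5640; s = 7.0000 + 0.5640 = 7.5640

θ=62.3°: 0.4612
θ=140.1°: 7.5640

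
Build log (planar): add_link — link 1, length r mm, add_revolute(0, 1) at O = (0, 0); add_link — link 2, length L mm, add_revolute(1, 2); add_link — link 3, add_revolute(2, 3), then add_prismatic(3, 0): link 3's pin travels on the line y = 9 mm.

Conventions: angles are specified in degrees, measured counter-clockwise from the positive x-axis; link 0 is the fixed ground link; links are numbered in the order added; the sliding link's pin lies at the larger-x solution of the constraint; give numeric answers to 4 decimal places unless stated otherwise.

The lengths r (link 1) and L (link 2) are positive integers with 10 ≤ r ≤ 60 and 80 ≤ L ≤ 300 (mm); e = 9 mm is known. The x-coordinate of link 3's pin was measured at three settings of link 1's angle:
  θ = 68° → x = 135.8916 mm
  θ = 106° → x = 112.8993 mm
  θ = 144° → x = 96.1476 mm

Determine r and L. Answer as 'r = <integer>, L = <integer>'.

constraint per measurement: (x − r cos θ)² + (r sin θ − e)² = L²
subtracting the θ₁ and θ₂ equations cancels the r² and L² terms:
r = (x₁² − x₂²) / (2[(x₁cos θ₁ + e sin θ₁) − (x₂cos θ₂ + e sin θ₂)]) = 34.9999 → r = 35
L² = (x₁ − r cos θ₁)² + (r sin θ₁ − e)² = 15624.9889 → L = 125.0000 → L = 125
check at θ₃=144°: x = 96.1476 (printed 96.1476) ✓

r = 35, L = 125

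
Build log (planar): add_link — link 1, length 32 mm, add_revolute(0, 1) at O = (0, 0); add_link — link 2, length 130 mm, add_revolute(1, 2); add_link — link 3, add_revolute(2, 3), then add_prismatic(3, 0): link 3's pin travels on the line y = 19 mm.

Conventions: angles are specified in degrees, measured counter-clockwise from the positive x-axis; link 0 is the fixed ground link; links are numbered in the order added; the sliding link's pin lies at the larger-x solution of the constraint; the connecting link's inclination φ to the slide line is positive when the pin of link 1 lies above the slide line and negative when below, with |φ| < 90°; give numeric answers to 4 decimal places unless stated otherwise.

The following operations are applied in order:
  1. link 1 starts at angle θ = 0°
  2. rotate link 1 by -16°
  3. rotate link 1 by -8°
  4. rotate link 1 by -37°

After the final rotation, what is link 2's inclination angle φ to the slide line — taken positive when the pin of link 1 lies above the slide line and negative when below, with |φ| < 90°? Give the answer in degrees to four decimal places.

geometry: r = 32 mm, L = 130 mm, e = 19 mm; θ starts at 0°
rotate link 1 by -16°: θ ← 0° -16° = -16°
rotate link 1 by -8°: θ ← -16° -8° = -24°
rotate link 1 by -37°: θ ← -24° -37° = -61°
h = r sin θ − e = -27.987831 − 19 = -46.987831
sin φ = h / L = -46.987831 / 130 = -0.36144485
φ = arcsin(-0.36144485) = -21.188956°

-21.1890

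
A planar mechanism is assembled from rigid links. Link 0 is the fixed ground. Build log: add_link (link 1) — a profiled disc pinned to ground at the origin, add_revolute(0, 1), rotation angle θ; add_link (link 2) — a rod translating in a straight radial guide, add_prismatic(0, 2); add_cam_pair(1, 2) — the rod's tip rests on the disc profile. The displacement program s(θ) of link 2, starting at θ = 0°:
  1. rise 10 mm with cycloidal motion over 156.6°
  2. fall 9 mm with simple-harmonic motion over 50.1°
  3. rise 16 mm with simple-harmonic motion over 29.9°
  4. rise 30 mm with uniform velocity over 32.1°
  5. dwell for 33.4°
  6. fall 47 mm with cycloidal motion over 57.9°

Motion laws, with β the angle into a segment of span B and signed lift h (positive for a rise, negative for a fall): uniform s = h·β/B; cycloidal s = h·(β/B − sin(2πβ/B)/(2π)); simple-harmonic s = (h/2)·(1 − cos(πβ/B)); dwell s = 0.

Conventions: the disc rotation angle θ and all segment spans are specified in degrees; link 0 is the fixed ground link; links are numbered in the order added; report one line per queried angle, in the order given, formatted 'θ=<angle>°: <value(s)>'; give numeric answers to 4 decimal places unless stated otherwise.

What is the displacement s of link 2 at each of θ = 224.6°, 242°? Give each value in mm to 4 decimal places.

seg 1 [0°–156.6°] cycloidal, h=10: full span → s += 10 → s = 10.0000
seg 2 [156.6°–206.7°] simple-harmonic, h=-9: full span → s += -9 → s = 1.0000
seg 3 [206.7°–236.6°] simple-harmonic, h=16: θ=224.6° here. β=17.9, B=29.9. 16/2·(1 − cos(π·0.5987)) = 10.4401 → s = 11.4401
seg 3 [206.7°–236.6°] simple-harmonic, h=16: full span → s += 16 → s = 17.0000
seg 4 [236.6°–268.7°] uniform, h=30: θ=242° here. β=5.4, B=32.1. 30·5.4/32.1 = 5.0467 → s = 22.0467

θ=224.6°: 11.4401
θ=242°: 22.0467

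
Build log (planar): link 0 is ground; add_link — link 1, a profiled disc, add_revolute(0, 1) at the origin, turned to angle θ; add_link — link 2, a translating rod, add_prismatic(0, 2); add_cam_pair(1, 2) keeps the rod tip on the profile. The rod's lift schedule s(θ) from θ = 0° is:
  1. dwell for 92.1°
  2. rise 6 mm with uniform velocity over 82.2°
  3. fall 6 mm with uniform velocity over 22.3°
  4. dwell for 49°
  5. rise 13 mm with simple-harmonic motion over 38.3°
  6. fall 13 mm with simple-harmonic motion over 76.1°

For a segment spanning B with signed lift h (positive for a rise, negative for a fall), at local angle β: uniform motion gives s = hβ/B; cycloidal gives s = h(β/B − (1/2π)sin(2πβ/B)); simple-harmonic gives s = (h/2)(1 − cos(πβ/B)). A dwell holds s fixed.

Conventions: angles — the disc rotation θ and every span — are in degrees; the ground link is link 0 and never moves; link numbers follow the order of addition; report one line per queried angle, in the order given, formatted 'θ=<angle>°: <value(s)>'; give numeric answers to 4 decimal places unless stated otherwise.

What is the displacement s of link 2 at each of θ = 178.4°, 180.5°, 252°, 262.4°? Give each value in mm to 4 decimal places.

seg 1 [0°–92.1°] dwell: s stays 0.0000
seg 2 [92.1°–174.3°] uniform, h=6: full span → s += 6 → s = 6.0000
seg 3 [174.3°–196.6°] uniform, h=-6: θ=178.4° here. β=4.1, B=22.3. -6·4.1/22.3 = -1.1031 → s = 4.8969
seg 3 [174.3°–196.6°] uniform, h=-6: θ=180.5° here. β=6.2, B=22.3. -6·6.2/22.3 = -1.6682 → s = 4.3318
seg 3 [174.3°–196.6°] uniform, h=-6: full span → s += -6 → s = 0.0000
seg 4 [196.6°–245.6°] dwell: s stays 0.0000
seg 5 [245.6°–283.9°] simple-harmonic, h=13: θ=252° here. β=6.4, B=38.3. 13/2·(1 − cos(π·0.1671)) = 0.8753 → s = 0.8753
seg 5 [245.6°–283.9°] simple-harmonic, h=13: θ=262.4° here. β=16.8, B=38.3. 13/2·(1 − cos(π·0.4386)) = 5.2548 → s = 5.2548

θ=178.4°: 4.8969
θ=180.5°: 4.3318
θ=252°: 0.8753
θ=262.4°: 5.2548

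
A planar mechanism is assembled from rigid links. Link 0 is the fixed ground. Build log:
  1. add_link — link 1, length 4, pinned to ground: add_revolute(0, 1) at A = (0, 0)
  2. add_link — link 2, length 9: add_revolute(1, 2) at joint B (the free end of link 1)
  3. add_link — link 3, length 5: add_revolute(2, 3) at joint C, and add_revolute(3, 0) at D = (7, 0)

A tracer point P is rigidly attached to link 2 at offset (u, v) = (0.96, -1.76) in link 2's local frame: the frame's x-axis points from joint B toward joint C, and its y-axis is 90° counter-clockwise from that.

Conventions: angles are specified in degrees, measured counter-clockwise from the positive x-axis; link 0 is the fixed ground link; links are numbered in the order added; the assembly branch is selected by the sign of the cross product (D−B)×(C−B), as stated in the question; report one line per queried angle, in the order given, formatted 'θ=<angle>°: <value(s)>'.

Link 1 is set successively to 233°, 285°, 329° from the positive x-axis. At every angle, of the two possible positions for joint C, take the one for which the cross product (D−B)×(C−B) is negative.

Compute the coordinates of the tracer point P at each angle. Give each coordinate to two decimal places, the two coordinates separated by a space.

A=(0,0), D=(7.00,0)
θ=233°: B = A + 4.00·(cos233°, sin233°) = (-2.4073, -3.1945)
θ=233°: |BD| = 9.9349
θ=233°: circle(B,9.00) ∩ circle(D,5.00): a=7.7858, h=4.5146
θ=233°:   candidates: C₊=(3.5134,3.5838) cross=44.852; C₋=(6.4167,-4.9659) cross=-44.852
θ=233°:   branch - wants cross < 0 → take C=(6.4167,-4.9659) (cross=-44.852)
θ=233°: ex = (C−B)/|BC| = (0.9804,-0.1968); ey = (0.1968,0.9804)
θ=233°: P = B + 0.96·ex + -1.76·ey = (-1.8124,-5.1091)
θ=285°: B = A + 4.00·(cos285°, sin285°) = (1.0353, -3.8637)
θ=285°: |BD| = 7.1068
θ=285°: circle(B,9.00) ∩ circle(D,5.00): a=7.4933, h=4.9850
θ=285°:   candidates: C₊=(4.6142,4.3941) cross=35.427; C₋=(10.0346,-3.9738) cross=-35.427
θ=285°:   branch - wants cross < 0 → take C=(10.0346,-3.9738) (cross=-35.427)
θ=285°: ex = (C−B)/|BC| = (0.9999,-0.0122); ey = (0.0122,0.9999)
θ=285°: P = B + 0.96·ex + -1.76·ey = (1.9737,-5.6353)
θ=329°: B = A + 4.00·(cos329°, sin329°) = (3.4287, -2.0602)
θ=329°: |BD| = 4.1229
θ=329°: circle(B,9.00) ∩ circle(D,5.00): a=8.8527, h=1.6214
θ=329°:   candidates: C₊=(10.2868,3.7679) cross=6.685; C₋=(11.9072,0.9589) cross=-6.685
θ=329°:   branch - wants cross < 0 → take C=(11.9072,0.9589) (cross=-6.685)
θ=329°: ex = (C−B)/|BC| = (0.9421,0.3355); ey = (-0.3355,0.9421)
θ=329°: P = B + 0.96·ex + -1.76·ey = (4.9234,-3.3961)

θ=233°: -1.81 -5.11
θ=285°: 1.97 -5.64
θ=329°: 4.92 -3.40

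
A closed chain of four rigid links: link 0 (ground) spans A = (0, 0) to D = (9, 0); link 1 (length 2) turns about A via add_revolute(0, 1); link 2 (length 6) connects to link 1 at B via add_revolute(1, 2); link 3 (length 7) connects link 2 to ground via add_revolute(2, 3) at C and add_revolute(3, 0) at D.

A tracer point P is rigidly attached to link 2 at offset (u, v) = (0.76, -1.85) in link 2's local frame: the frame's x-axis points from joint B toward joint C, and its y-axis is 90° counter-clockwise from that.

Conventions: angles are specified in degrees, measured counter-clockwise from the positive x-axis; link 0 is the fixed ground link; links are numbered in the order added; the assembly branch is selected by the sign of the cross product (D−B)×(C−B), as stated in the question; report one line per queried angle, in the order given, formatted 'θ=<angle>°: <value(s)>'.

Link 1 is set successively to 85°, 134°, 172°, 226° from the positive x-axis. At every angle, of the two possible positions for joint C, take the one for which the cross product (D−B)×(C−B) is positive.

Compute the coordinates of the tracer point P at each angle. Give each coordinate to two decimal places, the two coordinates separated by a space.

A=(0,0), D=(9.00,0)
θ=85°: B = A + 2.00·(cos85°, sin85°) = (0.1743, 1.9924)
θ=85°: |BD| = 9.0478
θ=85°: circle(B,6.00) ∩ circle(D,7.00): a=3.8055, h=4.6388
θ=85°:   candidates: C₊=(4.9079,5.6793) cross=41.971; C₋=(2.8649,-3.3705) cross=-41.971
θ=85°:   branch + wants cross > 0 → take C=(4.9079,5.6793) (cross=41.971)
θ=85°: ex = (C−B)/|BC| = (0.7889,0.6145); ey = (-0.6145,0.7889)
θ=85°: P = B + 0.76·ex + -1.85·ey = (1.9107,0.9999)
θ=134°: B = A + 2.00·(cos134°, sin134°) = (-1.3893, 1.4387)
θ=134°: |BD| = 10.4885
θ=134°: circle(B,6.00) ∩ circle(D,7.00): a=4.6245, h=3.8228
θ=134°:   candidates: C₊=(3.7158,4.5910) cross=40.096; C₋=(2.6671,-2.9823) cross=-40.096
θ=134°:   branch + wants cross > 0 → take C=(3.7158,4.5910) (cross=40.096)
θ=134°: ex = (C−B)/|BC| = (0.8509,0.5254); ey = (-0.5254,0.8509)
θ=134°: P = B + 0.76·ex + -1.85·ey = (0.2293,0.2639)
θ=172°: B = A + 2.00·(cos172°, sin172°) = (-1.9805, 0.2783)
θ=172°: |BD| = 10.9841
θ=172°: circle(B,6.00) ∩ circle(D,7.00): a=4.9003, h=3.4623
θ=172°:   candidates: C₊=(3.0059,3.6153) cross=38.030; C₋=(2.8304,-3.3070) cross=-38.030
θ=172°:   branch + wants cross > 0 → take C=(3.0059,3.6153) (cross=38.030)
θ=172°: ex = (C−B)/|BC| = (0.8311,0.5562); ey = (-0.5562,0.8311)
θ=172°: P = B + 0.76·ex + -1.85·ey = (-0.3200,-0.8365)
θ=226°: B = A + 2.00·(cos226°, sin226°) = (-1.3893, -1.4387)
θ=226°: |BD| = 10.4885
θ=226°: circle(B,6.00) ∩ circle(D,7.00): a=4.6245, h=3.8228
θ=226°:   candidates: C₊=(2.6671,2.9823) cross=40.096; C₋=(3.7158,-4.5910) cross=-40.096
θ=226°:   branch + wants cross > 0 → take C=(2.6671,2.9823) (cross=40.096)
θ=226°: ex = (C−B)/|BC| = (0.6761,0.7368); ey = (-0.7368,0.6761)
θ=226°: P = B + 0.76·ex + -1.85·ey = (0.4876,-2.1294)

θ=85°: 1.91 1.00
θ=134°: 0.23 0.26
θ=172°: -0.32 -0.84
θ=226°: 0.49 -2.13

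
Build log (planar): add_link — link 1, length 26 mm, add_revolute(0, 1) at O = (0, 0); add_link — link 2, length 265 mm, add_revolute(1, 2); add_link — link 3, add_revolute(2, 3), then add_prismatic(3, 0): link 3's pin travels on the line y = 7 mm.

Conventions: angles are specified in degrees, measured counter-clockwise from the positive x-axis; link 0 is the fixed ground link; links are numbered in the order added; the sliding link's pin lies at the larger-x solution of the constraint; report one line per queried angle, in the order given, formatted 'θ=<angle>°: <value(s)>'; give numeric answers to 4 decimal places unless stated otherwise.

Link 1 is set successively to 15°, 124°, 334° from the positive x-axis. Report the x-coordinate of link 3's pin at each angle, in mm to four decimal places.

geometry: r = 26 mm, L = 265 mm, e = 7 mm
θ=15°: crank pin P = (r cos θ, r sin θ) = (25.114071, 6.729295)
θ=15°: h = r sin θ − e = 6.729295 − 7 = -0.270705
θ=15°: x = r cos θ + √(L² − h²) = 25.114071 + 264.999862 = 290.113933
θ=124°: crank pin P = (r cos θ, r sin θ) = (-14.539015, 21.554977)
θ=124°: h = r sin θ − e = 21.554977 − 7 = 14.554977
θ=124°: x = r cos θ + √(L² − h²) = -14.539015 + 264.599986 = 250.060971
θ=334°: crank pin P = (r cos θ, r sin θ) = (23.368645, -11.397650)
θ=334°: h = r sin θ − e = -11.397650 − 7 = -18.397650
θ=334°: x = r cos θ + √(L² − h²) = 23.368645 + 264.360599 = 287.729245

θ=15°: 290.1139
θ=124°: 250.0610
θ=334°: 287.7292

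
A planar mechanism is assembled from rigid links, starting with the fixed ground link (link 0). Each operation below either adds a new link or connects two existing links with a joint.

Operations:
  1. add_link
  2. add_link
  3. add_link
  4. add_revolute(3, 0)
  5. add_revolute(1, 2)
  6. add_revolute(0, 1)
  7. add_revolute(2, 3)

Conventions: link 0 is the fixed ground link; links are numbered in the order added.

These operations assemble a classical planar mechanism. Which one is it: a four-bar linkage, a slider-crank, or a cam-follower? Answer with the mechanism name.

links: 4 (incl. ground); joints: 4 revolute, 0 prismatic, 0 higher (cam) pair, forming one closed loop
4 links in a single 4R loop → four-bar linkage

four-bar linkage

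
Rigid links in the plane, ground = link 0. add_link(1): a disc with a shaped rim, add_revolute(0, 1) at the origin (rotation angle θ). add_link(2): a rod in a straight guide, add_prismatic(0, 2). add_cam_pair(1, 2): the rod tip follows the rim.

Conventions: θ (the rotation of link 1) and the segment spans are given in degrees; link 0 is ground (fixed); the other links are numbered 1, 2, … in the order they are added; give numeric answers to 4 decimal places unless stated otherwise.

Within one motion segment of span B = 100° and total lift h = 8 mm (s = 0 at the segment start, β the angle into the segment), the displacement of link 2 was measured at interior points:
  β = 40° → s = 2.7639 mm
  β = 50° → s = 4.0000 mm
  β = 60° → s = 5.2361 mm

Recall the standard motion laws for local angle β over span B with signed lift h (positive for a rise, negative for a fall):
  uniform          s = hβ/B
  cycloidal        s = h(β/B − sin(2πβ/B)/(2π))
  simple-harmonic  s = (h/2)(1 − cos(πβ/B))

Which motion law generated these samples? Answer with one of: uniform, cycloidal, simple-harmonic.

candidates at β/B = r: uniform s = h·r (linear in β); cycloidal s = h·(r − sin(2πr)/(2π)); simple-harmonic s = (h/2)(1 − cos(πr))
β=40°: printed 2.7639 | uniform 3.2000, cycloidal 2.4516, simple-harmonic 2.7639
β=50°: printed 4.0000 | uniform 4.0000, cycloidal 4.0000, simple-harmonic 4.0000
β=60°: printed 5.2361 | uniform 4.8000, cycloidal 5.5484, simple-harmonic 5.2361
only one law matches every sample → simple-harmonic

simple-harmonic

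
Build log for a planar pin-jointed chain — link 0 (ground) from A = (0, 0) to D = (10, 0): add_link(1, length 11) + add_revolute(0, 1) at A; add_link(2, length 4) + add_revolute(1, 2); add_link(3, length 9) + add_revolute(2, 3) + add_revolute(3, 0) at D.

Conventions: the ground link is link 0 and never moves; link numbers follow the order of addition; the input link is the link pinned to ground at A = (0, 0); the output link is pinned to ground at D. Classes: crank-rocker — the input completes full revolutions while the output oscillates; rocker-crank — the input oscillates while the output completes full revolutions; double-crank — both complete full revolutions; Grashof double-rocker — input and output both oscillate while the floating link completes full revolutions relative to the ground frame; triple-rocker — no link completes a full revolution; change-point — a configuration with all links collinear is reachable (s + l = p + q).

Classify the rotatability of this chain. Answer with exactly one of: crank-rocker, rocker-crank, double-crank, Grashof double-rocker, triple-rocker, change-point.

lengths: ground=10, input=11, coupler=4, output=9
sorted: s=4 (shortest), l=11 (longest), p+q=19
s + l = 15 vs p + q = 19
s + l < p + q (Grashof) with shortest = coupler link → Grashof double-rocker

Grashof double-rocker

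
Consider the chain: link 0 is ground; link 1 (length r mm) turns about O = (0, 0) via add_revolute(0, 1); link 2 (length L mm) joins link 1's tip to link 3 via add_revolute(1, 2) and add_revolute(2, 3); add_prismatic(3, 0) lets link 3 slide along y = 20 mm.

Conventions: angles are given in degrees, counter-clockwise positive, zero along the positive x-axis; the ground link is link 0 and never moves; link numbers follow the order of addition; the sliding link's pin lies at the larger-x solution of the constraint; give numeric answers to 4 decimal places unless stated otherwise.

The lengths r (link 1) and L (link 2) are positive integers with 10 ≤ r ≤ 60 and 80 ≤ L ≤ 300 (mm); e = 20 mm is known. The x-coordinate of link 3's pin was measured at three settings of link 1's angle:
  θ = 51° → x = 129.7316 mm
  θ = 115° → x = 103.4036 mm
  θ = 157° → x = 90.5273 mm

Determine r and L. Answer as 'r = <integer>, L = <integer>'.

constraint per measurement: (x − r cos θ)² + (r sin θ − e)² = L²
subtracting the θ₁ and θ₂ equations cancels the r² and L² terms:
r = (x₁² − x₂²) / (2[(x₁cos θ₁ + e sin θ₁) − (x₂cos θ₂ + e sin θ₂)]) = 25.0000 → r = 25
L² = (x₁ − r cos θ₁)² + (r sin θ₁ − e)² = 12996.0050 → L = 114.0000 → L = 114
check at θ₃=157°: x = 90.5273 (printed 90.5273) ✓

r = 25, L = 114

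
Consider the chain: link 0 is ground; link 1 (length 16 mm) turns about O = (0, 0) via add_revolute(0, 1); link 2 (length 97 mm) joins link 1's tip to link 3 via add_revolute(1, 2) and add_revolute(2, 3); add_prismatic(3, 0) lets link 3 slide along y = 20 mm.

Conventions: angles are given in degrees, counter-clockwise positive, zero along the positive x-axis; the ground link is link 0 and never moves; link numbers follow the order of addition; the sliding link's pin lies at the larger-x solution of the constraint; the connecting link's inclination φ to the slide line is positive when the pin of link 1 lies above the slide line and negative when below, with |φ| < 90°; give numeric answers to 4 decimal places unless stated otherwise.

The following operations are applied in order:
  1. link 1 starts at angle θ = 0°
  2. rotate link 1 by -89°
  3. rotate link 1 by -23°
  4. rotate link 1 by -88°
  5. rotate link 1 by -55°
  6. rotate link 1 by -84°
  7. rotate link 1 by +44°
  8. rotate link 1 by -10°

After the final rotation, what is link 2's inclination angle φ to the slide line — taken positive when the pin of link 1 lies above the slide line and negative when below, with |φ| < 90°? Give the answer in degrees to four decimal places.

geometry: r = 16 mm, L = 97 mm, e = 20 mm; θ starts at 0°
rotate link 1 by -89°: θ ← 0° -89° = -89°
rotate link 1 by -23°: θ ← -89° -23° = -112°
rotate link 1 by -88°: θ ← -112° -88° = -200°
rotate link 1 by -55°: θ ← -200° -55° = -255°
rotate link 1 by -84°: θ ← -255° -84° = -339°
rotate link 1 by +44°: θ ← -339° +44° = -295°
rotate link 1 by -10°: θ ← -295° -10° = -305°
h = r sin θ − e = 13.106433 − 20 = -6.893567
sin φ = h / L = -6.893567 / 97 = -0.07106770
φ = arcsin(-0.07106770) = -4.075315°

-4.0753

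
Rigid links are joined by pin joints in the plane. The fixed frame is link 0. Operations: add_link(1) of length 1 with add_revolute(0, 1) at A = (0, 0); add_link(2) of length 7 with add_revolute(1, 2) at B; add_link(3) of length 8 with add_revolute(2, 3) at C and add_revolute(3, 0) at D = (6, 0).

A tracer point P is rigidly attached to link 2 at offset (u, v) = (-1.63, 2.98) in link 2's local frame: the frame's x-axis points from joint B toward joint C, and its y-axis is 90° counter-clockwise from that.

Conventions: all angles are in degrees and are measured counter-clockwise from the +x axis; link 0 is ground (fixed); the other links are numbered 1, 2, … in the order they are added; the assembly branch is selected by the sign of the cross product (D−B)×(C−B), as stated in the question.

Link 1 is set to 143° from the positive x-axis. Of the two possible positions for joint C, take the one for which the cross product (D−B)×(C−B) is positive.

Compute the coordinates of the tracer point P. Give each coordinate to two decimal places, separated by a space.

A=(0,0), D=(6.00,0)
B = A + 1.00·(cos143°, sin143°) = (-0.7986, 0.6018)
|BD| = 6.8252
circle(B,7.00) ∩ circle(D,8.00): a=2.3137, h=6.6066
  candidates: C₊=(2.0886,6.9786) cross=45.091; C₋=(0.9236,-6.1830) cross=-45.091
  branch + wants cross > 0 → take C=(2.0886,6.9786) (cross=45.091)
ex = (C−B)/|BC| = (0.4125,0.9110); ey = (-0.9110,0.4125)
P = B + -1.63·ex + 2.98·ey = (-4.1857,0.3461)

-4.19 0.35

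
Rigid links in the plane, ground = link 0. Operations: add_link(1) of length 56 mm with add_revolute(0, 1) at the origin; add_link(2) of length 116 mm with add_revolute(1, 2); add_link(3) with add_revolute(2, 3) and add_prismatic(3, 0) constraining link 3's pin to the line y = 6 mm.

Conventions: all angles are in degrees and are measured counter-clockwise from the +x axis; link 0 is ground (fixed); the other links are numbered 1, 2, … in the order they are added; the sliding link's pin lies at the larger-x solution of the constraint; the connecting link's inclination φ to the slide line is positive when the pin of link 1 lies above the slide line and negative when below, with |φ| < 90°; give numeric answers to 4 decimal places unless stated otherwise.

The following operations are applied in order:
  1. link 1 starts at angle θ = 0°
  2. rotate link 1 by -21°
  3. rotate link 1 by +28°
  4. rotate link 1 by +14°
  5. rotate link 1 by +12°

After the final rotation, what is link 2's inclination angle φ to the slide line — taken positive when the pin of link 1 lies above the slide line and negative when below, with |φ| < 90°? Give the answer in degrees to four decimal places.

geometry: r = 56 mm, L = 116 mm, e = 6 mm; θ starts at 0°
rotate link 1 by -21°: θ ← 0° -21° = -21°
rotate link 1 by +28°: θ ← -21° +28° = 7°
rotate link 1 by +14°: θ ← 7° +14° = 21°
rotate link 1 by +12°: θ ← 21° +12° = 33°
h = r sin θ − e = 30.499786 − 6 = 24.499786
sin φ = h / L = 24.499786 / 116 = 0.21120505
φ = arcsin(0.21120505) = 12.192981°

12.1930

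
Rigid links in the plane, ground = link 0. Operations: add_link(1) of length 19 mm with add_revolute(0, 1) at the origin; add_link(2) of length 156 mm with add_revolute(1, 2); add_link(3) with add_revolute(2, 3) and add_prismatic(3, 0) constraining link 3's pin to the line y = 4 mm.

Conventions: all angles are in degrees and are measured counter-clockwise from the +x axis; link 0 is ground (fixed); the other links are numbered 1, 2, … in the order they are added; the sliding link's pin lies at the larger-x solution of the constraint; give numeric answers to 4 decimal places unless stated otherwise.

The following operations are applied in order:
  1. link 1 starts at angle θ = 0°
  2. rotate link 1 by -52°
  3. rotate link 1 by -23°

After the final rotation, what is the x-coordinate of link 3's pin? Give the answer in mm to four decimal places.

geometry: r = 19 mm, L = 156 mm, e = 4 mm; θ starts at 0°
rotate link 1 by -52°: θ ← 0° -52° = -52°
rotate link 1 by -23°: θ ← -52° -23° = -75°
crank pin P = (r cos θ, r sin θ) = (4.917562, -18.352591)
h = r sin θ − e = -18.352591 − 4 = -22.352591
x = r cos θ + √(L² − h²) = 4.917562 + 154.390290 = 159.307852

159.3079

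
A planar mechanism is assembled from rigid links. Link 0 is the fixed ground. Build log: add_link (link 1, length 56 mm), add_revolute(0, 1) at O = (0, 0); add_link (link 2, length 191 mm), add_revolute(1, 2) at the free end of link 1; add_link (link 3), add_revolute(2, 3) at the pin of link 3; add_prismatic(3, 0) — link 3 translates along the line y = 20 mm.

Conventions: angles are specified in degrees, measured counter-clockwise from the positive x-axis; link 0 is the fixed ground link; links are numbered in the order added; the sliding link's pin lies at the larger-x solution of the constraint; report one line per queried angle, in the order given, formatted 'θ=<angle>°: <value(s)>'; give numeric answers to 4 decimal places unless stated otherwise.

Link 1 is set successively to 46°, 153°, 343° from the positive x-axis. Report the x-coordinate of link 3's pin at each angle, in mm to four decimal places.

geometry: r = 56 mm, L = 191 mm, e = 20 mm
θ=46°: crank pin P = (r cos θ, r sin θ) = (38.900869, 40.283029)
θ=46°: h = r sin θ − e = 40.283029 − 20 = 20.283029
θ=46°: x = r cos θ + √(L² − h²) = 38.900869 + 189.919980 = 228.820849
θ=153°: crank pin P = (r cos θ, r sin θ) = (-49.896365, 25.423468)
θ=153°: h = r sin θ − e = 25.423468 − 20 = 5.423468
θ=153°: x = r cos θ + √(L² − h²) = -49.896365 + 190.922984 = 141.026619
θ=343°: crank pin P = (r cos θ, r sin θ) = (53.553066, -16.372815)
θ=343°: h = r sin θ − e = -16.372815 − 20 = -36.372815
θ=343°: x = r cos θ + √(L² − h²) = 53.553066 + 187.504715 = 241.057782

θ=46°: 228.8208
θ=153°: 141.0266
θ=343°: 241.0578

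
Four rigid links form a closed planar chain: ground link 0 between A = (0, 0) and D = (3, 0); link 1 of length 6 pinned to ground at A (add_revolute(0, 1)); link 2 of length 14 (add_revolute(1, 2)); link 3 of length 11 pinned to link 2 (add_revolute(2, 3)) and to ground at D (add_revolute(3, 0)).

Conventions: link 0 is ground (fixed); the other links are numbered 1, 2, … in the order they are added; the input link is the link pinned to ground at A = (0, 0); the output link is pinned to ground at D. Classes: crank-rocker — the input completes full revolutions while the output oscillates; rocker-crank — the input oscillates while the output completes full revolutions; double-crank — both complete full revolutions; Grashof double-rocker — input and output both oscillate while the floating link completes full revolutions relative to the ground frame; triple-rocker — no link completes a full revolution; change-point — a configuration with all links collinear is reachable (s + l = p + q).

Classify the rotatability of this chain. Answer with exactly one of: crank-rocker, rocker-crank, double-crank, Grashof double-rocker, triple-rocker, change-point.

lengths: ground=3, input=6, coupler=14, output=11
sorted: s=3 (shortest), l=14 (longest), p+q=17
s + l = 17 vs p + q = 17
s + l = p + q → change-point (collinear configuration reachable)

change-point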